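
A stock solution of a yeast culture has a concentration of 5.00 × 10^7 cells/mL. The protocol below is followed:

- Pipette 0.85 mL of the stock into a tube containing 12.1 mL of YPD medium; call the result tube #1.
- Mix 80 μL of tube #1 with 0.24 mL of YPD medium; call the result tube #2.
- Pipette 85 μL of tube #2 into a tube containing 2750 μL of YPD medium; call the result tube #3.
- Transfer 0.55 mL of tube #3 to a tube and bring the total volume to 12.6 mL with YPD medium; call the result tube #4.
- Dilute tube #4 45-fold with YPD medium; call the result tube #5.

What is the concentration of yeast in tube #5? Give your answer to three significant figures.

23.9 cells/mL

Step 1: 0.85 mL + 12.1 mL = 12.95 mL total → factor 12.95/0.85 = 15.235
Step 2: 80 μL + 0.24 mL = 320 μL total → factor 320/80 = 4
Step 3: 85 μL + 2750 μL = 2835 μL total → factor 2835/85 = 33.353
Step 4: 0.55 mL brought to 12.6 mL → factor 12.6/0.55 = 22.909
Step 5: 45-fold → factor 45
Overall dilution factor = 15.235 × 4 × 33.353 × 22.909 × 45 = 2.0954 × 10^6
Final = 5.00 × 10^7 cells/mL / 2.0954 × 10^6 = 23.9 cells/mL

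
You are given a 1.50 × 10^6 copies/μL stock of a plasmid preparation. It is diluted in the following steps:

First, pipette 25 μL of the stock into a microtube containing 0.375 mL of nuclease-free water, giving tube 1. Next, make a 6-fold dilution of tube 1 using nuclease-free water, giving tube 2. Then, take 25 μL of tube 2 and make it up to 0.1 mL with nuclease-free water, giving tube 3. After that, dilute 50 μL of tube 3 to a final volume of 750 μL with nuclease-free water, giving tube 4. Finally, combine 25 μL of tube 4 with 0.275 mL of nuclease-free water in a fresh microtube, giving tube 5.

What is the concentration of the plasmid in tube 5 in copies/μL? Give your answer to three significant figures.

Step 1: 25 μL + 0.375 mL = 400 μL total → factor 400/25 = 16
Step 2: 6-fold → factor 6
Step 3: 25 μL brought to 0.1 mL → factor 100/25 = 4
Step 4: 50 μL brought to 750 μL → factor 750/50 = 15
Step 5: 25 μL + 0.275 mL = 300 μL total → factor 300/25 = 12
Overall dilution factor = 16 × 6 × 4 × 15 × 12 = 69120
Final = 1.50 × 10^6 copies/μL / 69120 = 21.7 copies/μL

21.7 copies/μL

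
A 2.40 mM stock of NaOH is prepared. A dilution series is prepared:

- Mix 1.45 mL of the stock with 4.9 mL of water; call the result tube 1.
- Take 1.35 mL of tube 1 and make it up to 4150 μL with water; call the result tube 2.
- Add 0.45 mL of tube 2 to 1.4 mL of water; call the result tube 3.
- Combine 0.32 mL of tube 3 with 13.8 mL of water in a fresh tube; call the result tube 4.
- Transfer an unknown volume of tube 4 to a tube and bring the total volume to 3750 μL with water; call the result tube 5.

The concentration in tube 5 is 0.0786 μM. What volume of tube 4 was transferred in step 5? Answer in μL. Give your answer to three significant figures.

300 μL

Step 1: 1.45 mL + 4.9 mL = 6.35 mL total → factor 6.35/1.45 = 4.3793
Step 2: 1.35 mL brought to 4150 μL → factor 4.15/1.35 = 3.0741
Step 3: 0.45 mL + 1.4 mL = 1.85 mL total → factor 1.85/0.45 = 4.1111
Step 4: 0.32 mL + 13.8 mL = 14.12 mL total → factor 14.12/0.32 = 44.125
Step 5: v brought to 3750 μL → factor = 3750 μL/v
Product of known-step factors = 2442.1
Overall factor = 2.40 mM / (0.0786 μM) = 30534
Step-5 factor = 30534 / 2442.1 = 12.503
v = 3750 μL / 12.503 = 300 μL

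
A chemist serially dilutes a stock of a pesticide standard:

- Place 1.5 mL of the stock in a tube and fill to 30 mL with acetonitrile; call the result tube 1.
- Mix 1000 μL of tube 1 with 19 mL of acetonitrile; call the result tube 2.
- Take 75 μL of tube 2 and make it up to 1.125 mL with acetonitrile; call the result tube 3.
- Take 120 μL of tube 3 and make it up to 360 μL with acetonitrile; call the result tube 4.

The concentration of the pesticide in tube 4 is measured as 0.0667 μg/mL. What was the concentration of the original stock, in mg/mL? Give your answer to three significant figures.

Step 1: 1.5 mL brought to 30 mL → factor 30/1.5 = 20
Step 2: 1000 μL + 19 mL = 20000 μL total → factor 20000/1000 = 20
Step 3: 75 μL brought to 1.125 mL → factor 1125/75 = 15
Step 4: 120 μL brought to 360 μL → factor 360/120 = 3
Overall dilution factor = 20 × 20 × 15 × 3 = 18000
Stock = 0.0667 μg/mL × 18000 = 1201 μg/mL = 1.20 mg/mL

1.20 mg/mL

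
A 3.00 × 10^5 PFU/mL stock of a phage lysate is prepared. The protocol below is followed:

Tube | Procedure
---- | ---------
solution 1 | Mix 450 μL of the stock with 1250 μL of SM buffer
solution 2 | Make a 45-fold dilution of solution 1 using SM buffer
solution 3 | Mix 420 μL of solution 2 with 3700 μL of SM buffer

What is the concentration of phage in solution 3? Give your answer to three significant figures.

180 PFU/mL

Step 1: 450 μL + 1250 μL = 1700 μL total → factor 1700/450 = 3.7778
Step 2: 45-fold → factor 45
Step 3: 420 μL + 3700 μL = 4120 μL total → factor 4120/420 = 9.8095
Overall dilution factor = 3.7778 × 45 × 9.8095 = 1667.6
Final = 3.00 × 10^5 PFU/mL / 1667.6 = 180 PFU/mL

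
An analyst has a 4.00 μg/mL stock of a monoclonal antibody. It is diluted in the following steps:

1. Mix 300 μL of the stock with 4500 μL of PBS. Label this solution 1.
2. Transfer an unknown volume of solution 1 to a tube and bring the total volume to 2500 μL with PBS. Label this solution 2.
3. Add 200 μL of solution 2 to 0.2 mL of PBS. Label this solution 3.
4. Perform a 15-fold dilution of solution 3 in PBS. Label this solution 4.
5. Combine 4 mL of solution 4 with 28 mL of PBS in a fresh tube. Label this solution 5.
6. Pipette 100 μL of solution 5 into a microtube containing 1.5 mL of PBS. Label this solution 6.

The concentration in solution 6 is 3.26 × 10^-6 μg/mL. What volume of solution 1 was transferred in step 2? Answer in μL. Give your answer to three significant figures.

125 μL

Step 1: 300 μL + 4500 μL = 4800 μL total → factor 4800/300 = 16
Step 2: v brought to 2500 μL → factor = 2500 μL/v
Step 3: 200 μL + 0.2 mL = 400 μL total → factor 400/200 = 2
Step 4: 15-fold → factor 15
Step 5: 4 mL + 28 mL = 32 mL total → factor 32/4 = 8
Step 6: 100 μL + 1.5 mL = 1600 μL total → factor 1600/100 = 16
Product of known-step factors = 61440
Overall factor = 4.00 μg/mL / (3.26 × 10^-6 μg/mL) = 1.227 × 10^6
Step-2 factor = 1.227 × 10^6 / 61440 = 19.971
v = 2500 μL / 19.971 = 125 μL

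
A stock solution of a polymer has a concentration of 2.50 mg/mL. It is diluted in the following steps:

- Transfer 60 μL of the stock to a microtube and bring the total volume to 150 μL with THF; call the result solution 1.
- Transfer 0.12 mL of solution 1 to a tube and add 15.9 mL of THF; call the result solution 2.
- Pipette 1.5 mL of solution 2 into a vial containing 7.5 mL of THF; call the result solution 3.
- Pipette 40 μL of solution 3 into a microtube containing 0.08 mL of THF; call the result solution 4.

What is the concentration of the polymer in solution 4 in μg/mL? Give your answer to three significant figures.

Step 1: 60 μL brought to 150 μL → factor 150/60 = 2.5
Step 2: 0.12 mL + 15.9 mL = 16.02 mL total → factor 16.02/0.12 = 133.5
Step 3: 1.5 mL + 7.5 mL = 9 mL total → factor 9/1.5 = 6
Step 4: 40 μL + 0.08 mL = 120 μL total → factor 120/40 = 3
Overall dilution factor = 2.5 × 133.5 × 6 × 3 = 6007.5
Final = 2.50 mg/mL / 6007.5 = 0.0004161 mg/mL = 0.416 μg/mL

0.416 μg/mL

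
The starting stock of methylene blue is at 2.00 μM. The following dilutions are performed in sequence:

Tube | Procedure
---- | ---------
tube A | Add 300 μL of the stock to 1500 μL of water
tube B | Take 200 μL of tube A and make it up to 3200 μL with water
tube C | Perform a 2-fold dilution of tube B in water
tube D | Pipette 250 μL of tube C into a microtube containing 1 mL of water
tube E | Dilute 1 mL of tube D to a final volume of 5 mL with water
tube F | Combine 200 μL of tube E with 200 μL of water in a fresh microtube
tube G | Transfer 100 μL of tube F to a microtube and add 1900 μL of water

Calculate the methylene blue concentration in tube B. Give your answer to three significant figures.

Step 1: 300 μL + 1500 μL = 1800 μL total → factor 1800/300 = 6
Step 2: 200 μL brought to 3200 μL → factor 3200/200 = 16
Dilution factor through tube B = 6 × 16 = 96
[tube B] = 2.00 μM / 96 = 0.0208 μM

0.0208 μM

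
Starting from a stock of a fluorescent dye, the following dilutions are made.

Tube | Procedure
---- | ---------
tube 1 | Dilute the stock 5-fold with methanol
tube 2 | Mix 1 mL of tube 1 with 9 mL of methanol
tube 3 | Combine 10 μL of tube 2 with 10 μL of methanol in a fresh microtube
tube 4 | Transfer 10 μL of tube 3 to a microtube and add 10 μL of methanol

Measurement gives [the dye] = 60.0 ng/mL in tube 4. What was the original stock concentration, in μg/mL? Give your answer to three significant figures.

12.0 μg/mL

Step 1: 5-fold → factor 5
Step 2: 1 mL + 9 mL = 10 mL total → factor 10/1 = 10
Step 3: 10 μL + 10 μL = 20 μL total → factor 20/10 = 2
Step 4: 10 μL + 10 μL = 20 μL total → factor 20/10 = 2
Overall dilution factor = 5 × 10 × 2 × 2 = 200
Stock = 60.0 ng/mL × 200 = 1.200 × 10^4 ng/mL = 12.0 μg/mL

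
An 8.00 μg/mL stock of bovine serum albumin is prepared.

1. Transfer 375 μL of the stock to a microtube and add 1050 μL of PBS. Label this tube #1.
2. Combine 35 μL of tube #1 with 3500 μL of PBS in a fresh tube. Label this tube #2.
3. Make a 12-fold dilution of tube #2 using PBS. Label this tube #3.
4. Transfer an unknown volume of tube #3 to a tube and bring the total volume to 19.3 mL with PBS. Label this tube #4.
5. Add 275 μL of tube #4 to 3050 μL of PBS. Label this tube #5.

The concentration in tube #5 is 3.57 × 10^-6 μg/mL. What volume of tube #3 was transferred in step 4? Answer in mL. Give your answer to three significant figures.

Step 1: 375 μL + 1050 μL = 1425 μL total → factor 1425/375 = 3.8
Step 2: 35 μL + 3500 μL = 3535 μL total → factor 3535/35 = 101
Step 3: 12-fold → factor 12
Step 4: v brought to 19.3 mL → factor = 19.3 mL/v
Step 5: 275 μL + 3050 μL = 3325 μL total → factor 3325/275 = 12.091
Product of known-step factors = 55686
Overall factor = 8.00 μg/mL / (3.57 × 10^-6 μg/mL) = 2.2409 × 10^6
Step-4 factor = 2.2409 × 10^6 / 55686 = 40.242
v = 19.3 mL / 40.242 = 0.480 mL

0.480 mL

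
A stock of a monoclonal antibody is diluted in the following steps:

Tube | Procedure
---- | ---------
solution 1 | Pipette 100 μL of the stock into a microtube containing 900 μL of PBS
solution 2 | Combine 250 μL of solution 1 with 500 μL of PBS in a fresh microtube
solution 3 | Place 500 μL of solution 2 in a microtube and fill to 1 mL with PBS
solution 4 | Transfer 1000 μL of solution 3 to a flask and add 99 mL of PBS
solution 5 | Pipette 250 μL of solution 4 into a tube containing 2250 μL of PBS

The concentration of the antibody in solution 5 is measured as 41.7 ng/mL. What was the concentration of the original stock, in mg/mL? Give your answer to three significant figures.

2.50 mg/mL

Step 1: 100 μL + 900 μL = 1000 μL total → factor 1000/100 = 10
Step 2: 250 μL + 500 μL = 750 μL total → factor 750/250 = 3
Step 3: 500 μL brought to 1 mL → factor 1000/500 = 2
Step 4: 1000 μL + 99 mL = 1 × 10^5 μL total → factor 1 × 10^5/1000 = 100
Step 5: 250 μL + 2250 μL = 2500 μL total → factor 2500/250 = 10
Overall dilution factor = 10 × 3 × 2 × 100 × 10 = 60000
Stock = 41.7 ng/mL × 60000 = 2.502 × 10^6 ng/mL = 2.50 mg/mL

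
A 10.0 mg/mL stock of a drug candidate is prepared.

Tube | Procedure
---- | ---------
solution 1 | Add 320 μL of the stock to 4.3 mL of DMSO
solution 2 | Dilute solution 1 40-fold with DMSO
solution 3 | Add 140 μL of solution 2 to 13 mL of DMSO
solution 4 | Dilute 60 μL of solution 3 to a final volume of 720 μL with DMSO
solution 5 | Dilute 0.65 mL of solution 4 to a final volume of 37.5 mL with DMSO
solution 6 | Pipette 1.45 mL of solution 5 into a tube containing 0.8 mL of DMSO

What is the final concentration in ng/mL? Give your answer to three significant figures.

0.172 ng/mL

Step 1: 320 μL + 4.3 mL = 4620 μL total → factor 4620/320 = 14.438
Step 2: 40-fold → factor 40
Step 3: 140 μL + 13 mL = 13140 μL total → factor 13140/140 = 93.857
Step 4: 60 μL brought to 720 μL → factor 720/60 = 12
Step 5: 0.65 mL brought to 37.5 mL → factor 37.5/0.65 = 57.692
Step 6: 1.45 mL + 0.8 mL = 2.25 mL total → factor 2.25/1.45 = 1.5517
Overall dilution factor = 14.438 × 40 × 93.857 × 12 × 57.692 × 1.5517 = 5.8228 × 10^7
Final = 10.0 mg/mL / 5.8228 × 10^7 = 1.717 × 10^-7 mg/mL = 0.172 ng/mL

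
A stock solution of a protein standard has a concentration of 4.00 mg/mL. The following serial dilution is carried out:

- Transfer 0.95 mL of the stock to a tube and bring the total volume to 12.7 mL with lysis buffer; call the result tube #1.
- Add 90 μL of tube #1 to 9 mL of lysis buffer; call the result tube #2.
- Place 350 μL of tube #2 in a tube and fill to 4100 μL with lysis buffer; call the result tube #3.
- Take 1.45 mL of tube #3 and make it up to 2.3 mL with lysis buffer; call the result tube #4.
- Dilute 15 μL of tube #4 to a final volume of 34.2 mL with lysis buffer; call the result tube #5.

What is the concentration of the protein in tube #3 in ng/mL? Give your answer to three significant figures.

253 ng/mL

Step 1: 0.95 mL brought to 12.7 mL → factor 12.7/0.95 = 13.368
Step 2: 90 μL + 9 mL = 9090 μL total → factor 9090/90 = 101
Step 3: 350 μL brought to 4100 μL → factor 4100/350 = 11.714
Dilution factor through tube #3 = 13.368 × 101 × 11.714 = 15817
[tube #3] = 4.00 mg/mL / 15817 = 0.0002529 mg/mL = 253 ng/mL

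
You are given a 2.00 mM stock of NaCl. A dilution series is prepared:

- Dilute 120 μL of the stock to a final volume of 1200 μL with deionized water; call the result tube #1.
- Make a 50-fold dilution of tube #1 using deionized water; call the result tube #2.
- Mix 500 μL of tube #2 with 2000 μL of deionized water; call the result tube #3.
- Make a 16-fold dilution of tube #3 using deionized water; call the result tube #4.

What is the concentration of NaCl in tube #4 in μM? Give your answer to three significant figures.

Step 1: 120 μL brought to 1200 μL → factor 1200/120 = 10
Step 2: 50-fold → factor 50
Step 3: 500 μL + 2000 μL = 2500 μL total → factor 2500/500 = 5
Step 4: 16-fold → factor 16
Overall dilution factor = 10 × 50 × 5 × 16 = 40000
Final = 2.00 mM / 40000 = 5.000 × 10^-5 mM = 0.0500 μM

0.0500 μM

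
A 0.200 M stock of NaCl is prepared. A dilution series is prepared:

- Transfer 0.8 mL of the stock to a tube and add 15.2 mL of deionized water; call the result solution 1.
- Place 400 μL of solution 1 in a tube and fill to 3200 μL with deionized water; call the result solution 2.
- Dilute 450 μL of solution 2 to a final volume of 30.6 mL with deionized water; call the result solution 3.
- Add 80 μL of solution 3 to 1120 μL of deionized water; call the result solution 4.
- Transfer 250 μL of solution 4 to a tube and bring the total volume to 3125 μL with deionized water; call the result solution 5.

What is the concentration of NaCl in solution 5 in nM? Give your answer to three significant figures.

Step 1: 0.8 mL + 15.2 mL = 16 mL total → factor 16/0.8 = 20
Step 2: 400 μL brought to 3200 μL → factor 3200/400 = 8
Step 3: 450 μL brought to 30.6 mL → factor 30600/450 = 68
Step 4: 80 μL + 1120 μL = 1200 μL total → factor 1200/80 = 15
Step 5: 250 μL brought to 3125 μL → factor 3125/250 = 12.5
Overall dilution factor = 20 × 8 × 68 × 15 × 12.5 = 2.04 × 10^6
Final = 0.200 M / 2.04 × 10^6 = 9.804 × 10^-8 M = 98.0 nM

98.0 nM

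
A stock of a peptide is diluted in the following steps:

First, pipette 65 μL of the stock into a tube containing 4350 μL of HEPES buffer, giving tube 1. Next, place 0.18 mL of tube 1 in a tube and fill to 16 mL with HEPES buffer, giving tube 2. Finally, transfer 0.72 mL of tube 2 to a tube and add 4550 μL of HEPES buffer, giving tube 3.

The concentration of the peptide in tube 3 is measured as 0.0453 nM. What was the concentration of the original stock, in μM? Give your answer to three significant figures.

2.00 μM

Step 1: 65 μL + 4350 μL = 4415 μL total → factor 4415/65 = 67.923
Step 2: 0.18 mL brought to 16 mL → factor 16/0.18 = 88.889
Step 3: 0.72 mL + 4550 μL = 5.27 mL total → factor 5.27/0.72 = 7.3194
Overall dilution factor = 67.923 × 88.889 × 7.3194 = 44192
Stock = 0.0453 nM × 44192 = 2002 nM = 2.00 μM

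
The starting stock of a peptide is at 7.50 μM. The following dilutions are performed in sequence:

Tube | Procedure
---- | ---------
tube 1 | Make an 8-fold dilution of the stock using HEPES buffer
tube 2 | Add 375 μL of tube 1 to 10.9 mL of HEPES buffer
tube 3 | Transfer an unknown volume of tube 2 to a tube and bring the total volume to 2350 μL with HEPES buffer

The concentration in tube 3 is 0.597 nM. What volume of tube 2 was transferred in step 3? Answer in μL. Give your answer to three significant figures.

Step 1: 8-fold → factor 8
Step 2: 375 μL + 10.9 mL = 11275 μL total → factor 11275/375 = 30.067
Step 3: v brought to 2350 μL → factor = 2350 μL/v
Product of known-step factors = 240.53
Overall factor = 7.50 μM / (0.597 nM) = 12563
Step-3 factor = 12563 / 240.53 = 52.229
v = 2350 μL / 52.229 = 45.0 μL

45.0 μL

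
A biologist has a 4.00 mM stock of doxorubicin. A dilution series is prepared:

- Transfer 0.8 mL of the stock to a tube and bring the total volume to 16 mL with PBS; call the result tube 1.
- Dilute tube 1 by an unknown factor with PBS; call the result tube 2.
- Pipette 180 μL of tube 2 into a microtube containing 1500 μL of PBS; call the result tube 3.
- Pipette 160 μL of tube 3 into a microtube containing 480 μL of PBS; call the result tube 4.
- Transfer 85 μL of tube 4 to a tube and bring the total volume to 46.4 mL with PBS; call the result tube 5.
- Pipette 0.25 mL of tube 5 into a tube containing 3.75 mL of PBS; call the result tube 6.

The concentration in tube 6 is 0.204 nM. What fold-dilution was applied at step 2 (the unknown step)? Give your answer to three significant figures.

Step 1: 0.8 mL brought to 16 mL → factor 16/0.8 = 20
Step 2: unknown factor x
Step 3: 180 μL + 1500 μL = 1680 μL total → factor 1680/180 = 9.3333
Step 4: 160 μL + 480 μL = 640 μL total → factor 640/160 = 4
Step 5: 85 μL brought to 46.4 mL → factor 46400/85 = 545.88
Step 6: 0.25 mL + 3.75 mL = 4 mL total → factor 4/0.25 = 16
Product of known-step factors = 6.5215 × 10^6
Overall factor = 4.00 mM / (0.204 nM) = 1.9608 × 10^7
x = 1.9608 × 10^7 / 6.5215 × 10^6 = 3.01

3.01-fold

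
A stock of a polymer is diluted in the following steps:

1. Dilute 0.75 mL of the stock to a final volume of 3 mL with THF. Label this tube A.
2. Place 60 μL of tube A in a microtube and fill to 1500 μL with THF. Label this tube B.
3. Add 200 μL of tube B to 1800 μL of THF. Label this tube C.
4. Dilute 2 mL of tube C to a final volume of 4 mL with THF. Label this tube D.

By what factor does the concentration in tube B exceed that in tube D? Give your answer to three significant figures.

Step 1: 0.75 mL brought to 3 mL → factor 3/0.75 = 4
Step 2: 60 μL brought to 1500 μL → factor 1500/60 = 25
Step 3: 200 μL + 1800 μL = 2000 μL total → factor 2000/200 = 10
Step 4: 2 mL brought to 4 mL → factor 4/2 = 2
Dilution factor to tube B = 100; to tube D = 2000
[tube B]/[tube D] = (factor to tube D)/(factor to tube B) = 2000/100 = 20.0

20.0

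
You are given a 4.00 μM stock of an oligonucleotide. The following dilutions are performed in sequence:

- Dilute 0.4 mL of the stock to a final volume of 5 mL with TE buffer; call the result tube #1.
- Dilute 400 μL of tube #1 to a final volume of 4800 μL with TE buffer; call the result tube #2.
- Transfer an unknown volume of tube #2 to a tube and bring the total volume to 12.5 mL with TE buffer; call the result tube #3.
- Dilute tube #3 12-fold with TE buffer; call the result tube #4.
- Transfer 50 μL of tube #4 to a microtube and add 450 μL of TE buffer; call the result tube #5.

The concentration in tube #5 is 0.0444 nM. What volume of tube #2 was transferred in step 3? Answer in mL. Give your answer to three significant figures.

2.50 mL

Step 1: 0.4 mL brought to 5 mL → factor 5/0.4 = 12.5
Step 2: 400 μL brought to 4800 μL → factor 4800/400 = 12
Step 3: v brought to 12.5 mL → factor = 12.5 mL/v
Step 4: 12-fold → factor 12
Step 5: 50 μL + 450 μL = 500 μL total → factor 500/50 = 10
Product of known-step factors = 18000
Overall factor = 4.00 μM / (0.0444 nM) = 90090
Step-3 factor = 90090 / 18000 = 5.005
v = 12.5 mL / 5.005 = 2.50 mL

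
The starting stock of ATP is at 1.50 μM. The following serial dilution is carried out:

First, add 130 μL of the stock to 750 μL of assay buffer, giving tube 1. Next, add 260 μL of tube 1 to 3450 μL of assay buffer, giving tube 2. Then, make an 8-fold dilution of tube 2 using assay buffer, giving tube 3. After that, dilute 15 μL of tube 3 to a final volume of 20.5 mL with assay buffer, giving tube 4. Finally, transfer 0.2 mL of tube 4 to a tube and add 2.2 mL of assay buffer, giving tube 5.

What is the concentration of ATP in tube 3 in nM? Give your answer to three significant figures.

1.94 nM

Step 1: 130 μL + 750 μL = 880 μL total → factor 880/130 = 6.7692
Step 2: 260 μL + 3450 μL = 3710 μL total → factor 3710/260 = 14.269
Step 3: 8-fold → factor 8
Dilution factor through tube 3 = 6.7692 × 14.269 × 8 = 772.73
[tube 3] = 1.50 μM / 772.73 = 0.001941 μM = 1.94 nM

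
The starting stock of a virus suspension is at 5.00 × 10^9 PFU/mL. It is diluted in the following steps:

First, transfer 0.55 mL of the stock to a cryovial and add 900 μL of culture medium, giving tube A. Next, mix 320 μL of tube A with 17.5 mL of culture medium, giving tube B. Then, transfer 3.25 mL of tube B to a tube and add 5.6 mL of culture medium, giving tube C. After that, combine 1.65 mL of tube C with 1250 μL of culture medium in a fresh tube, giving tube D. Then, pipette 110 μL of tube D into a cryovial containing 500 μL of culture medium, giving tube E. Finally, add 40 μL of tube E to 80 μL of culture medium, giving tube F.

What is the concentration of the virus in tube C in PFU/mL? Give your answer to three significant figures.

Step 1: 0.55 mL + 900 μL = 1.45 mL total → factor 1.45/0.55 = 2.6364
Step 2: 320 μL + 17.5 mL = 17820 μL total → factor 17820/320 = 55.688
Step 3: 3.25 mL + 5.6 mL = 8.85 mL total → factor 8.85/3.25 = 2.7231
Dilution factor through tube C = 2.6364 × 55.688 × 2.7231 = 399.78
[tube C] = 5.00 × 10^9 PFU/mL / 399.78 = 1.25 × 10^7 PFU/mL

1.25 × 10^7 PFU/mL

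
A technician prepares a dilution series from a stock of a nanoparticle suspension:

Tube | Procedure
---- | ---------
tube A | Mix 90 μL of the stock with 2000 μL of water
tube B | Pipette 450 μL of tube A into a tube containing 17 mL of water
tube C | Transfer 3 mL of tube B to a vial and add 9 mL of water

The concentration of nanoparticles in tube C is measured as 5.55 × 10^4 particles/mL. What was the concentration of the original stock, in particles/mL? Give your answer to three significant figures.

Step 1: 90 μL + 2000 μL = 2090 μL total → factor 2090/90 = 23.222
Step 2: 450 μL + 17 mL = 17450 μL total → factor 17450/450 = 38.778
Step 3: 3 mL + 9 mL = 12 mL total → factor 12/3 = 4
Overall dilution factor = 23.222 × 38.778 × 4 = 3602
Stock = 5.55 × 10^4 particles/mL × 3602 = 2.00 × 10^8 particles/mL

2.00 × 10^8 particles/mL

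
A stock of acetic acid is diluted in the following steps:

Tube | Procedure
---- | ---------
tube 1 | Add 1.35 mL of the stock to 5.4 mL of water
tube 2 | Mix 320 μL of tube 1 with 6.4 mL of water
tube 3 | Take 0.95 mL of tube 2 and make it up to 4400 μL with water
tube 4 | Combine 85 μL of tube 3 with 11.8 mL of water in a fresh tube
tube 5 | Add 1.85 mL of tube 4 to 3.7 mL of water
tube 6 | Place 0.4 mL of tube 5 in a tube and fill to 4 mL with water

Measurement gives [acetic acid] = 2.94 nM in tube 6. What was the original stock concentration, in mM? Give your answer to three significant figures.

Step 1: 1.35 mL + 5.4 mL = 6.75 mL total → factor 6.75/1.35 = 5
Step 2: 320 μL + 6.4 mL = 6720 μL total → factor 6720/320 = 21
Step 3: 0.95 mL brought to 4400 μL → factor 4.4/0.95 = 4.6316
Step 4: 85 μL + 11.8 mL = 11885 μL total → factor 11885/85 = 139.82
Step 5: 1.85 mL + 3.7 mL = 5.55 mL total → factor 5.55/1.85 = 3
Step 6: 0.4 mL brought to 4 mL → factor 4/0.4 = 10
Overall dilution factor = 5 × 21 × 4.6316 × 139.82 × 3 × 10 = 2.04 × 10^6
Stock = 2.94 nM × 2.04 × 10^6 = 5.997 × 10^6 nM = 6.00 mM

6.00 mM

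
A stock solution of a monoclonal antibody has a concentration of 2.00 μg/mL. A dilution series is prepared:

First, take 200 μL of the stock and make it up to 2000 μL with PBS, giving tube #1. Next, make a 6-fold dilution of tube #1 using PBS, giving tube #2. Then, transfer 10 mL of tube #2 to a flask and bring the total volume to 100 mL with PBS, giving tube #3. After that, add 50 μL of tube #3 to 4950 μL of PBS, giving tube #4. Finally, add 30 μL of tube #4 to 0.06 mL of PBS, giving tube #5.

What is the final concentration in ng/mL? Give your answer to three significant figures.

Step 1: 200 μL brought to 2000 μL → factor 2000/200 = 10
Step 2: 6-fold → factor 6
Step 3: 10 mL brought to 100 mL → factor 100/10 = 10
Step 4: 50 μL + 4950 μL = 5000 μL total → factor 5000/50 = 100
Step 5: 30 μL + 0.06 mL = 90 μL total → factor 90/30 = 3
Overall dilution factor = 10 × 6 × 10 × 100 × 3 = 1.8 × 10^5
Final = 2.00 μg/mL / 1.8 × 10^5 = 1.111 × 10^-5 μg/mL = 0.0111 ng/mL

0.0111 ng/mL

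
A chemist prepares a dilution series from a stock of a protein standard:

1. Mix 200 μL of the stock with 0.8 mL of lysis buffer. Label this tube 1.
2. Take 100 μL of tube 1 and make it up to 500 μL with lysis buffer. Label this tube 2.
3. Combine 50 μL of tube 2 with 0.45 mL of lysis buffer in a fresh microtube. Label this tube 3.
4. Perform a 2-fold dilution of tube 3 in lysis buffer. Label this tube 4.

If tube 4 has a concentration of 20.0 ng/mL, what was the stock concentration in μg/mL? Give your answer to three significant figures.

Step 1: 200 μL + 0.8 mL = 1000 μL total → factor 1000/200 = 5
Step 2: 100 μL brought to 500 μL → factor 500/100 = 5
Step 3: 50 μL + 0.45 mL = 500 μL total → factor 500/50 = 10
Step 4: 2-fold → factor 2
Overall dilution factor = 5 × 5 × 10 × 2 = 500
Stock = 20.0 ng/mL × 500 = 1.000 × 10^4 ng/mL = 10.0 μg/mL

10.0 μg/mL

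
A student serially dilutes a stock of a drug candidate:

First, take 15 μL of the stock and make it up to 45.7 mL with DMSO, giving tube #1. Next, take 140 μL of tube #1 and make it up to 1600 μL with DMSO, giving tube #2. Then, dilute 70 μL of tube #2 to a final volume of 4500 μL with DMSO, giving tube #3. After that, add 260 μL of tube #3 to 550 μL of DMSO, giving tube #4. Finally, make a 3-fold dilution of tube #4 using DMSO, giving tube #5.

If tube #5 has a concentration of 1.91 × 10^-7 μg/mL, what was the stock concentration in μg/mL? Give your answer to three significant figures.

4.00 μg/mL

Step 1: 15 μL brought to 45.7 mL → factor 45700/15 = 3046.7
Step 2: 140 μL brought to 1600 μL → factor 1600/140 = 11.429
Step 3: 70 μL brought to 4500 μL → factor 4500/70 = 64.286
Step 4: 260 μL + 550 μL = 810 μL total → factor 810/260 = 3.1154
Step 5: 3-fold → factor 3
Overall dilution factor = 3046.7 × 11.429 × 64.286 × 3.1154 × 3 = 2.092 × 10^7
Stock = 1.91 × 10^-7 μg/mL × 2.092 × 10^7 = 4.00 μg/mL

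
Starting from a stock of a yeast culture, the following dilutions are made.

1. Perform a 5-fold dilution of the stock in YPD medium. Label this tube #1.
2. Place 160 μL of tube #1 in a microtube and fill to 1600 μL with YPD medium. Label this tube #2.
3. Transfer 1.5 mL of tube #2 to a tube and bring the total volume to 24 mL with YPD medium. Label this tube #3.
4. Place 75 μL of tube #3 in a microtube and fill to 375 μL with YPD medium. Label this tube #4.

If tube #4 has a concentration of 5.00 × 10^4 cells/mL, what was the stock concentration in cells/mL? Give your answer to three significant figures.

2.00 × 10^8 cells/mL

Step 1: 5-fold → factor 5
Step 2: 160 μL brought to 1600 μL → factor 1600/160 = 10
Step 3: 1.5 mL brought to 24 mL → factor 24/1.5 = 16
Step 4: 75 μL brought to 375 μL → factor 375/75 = 5
Overall dilution factor = 5 × 10 × 16 × 5 = 4000
Stock = 5.00 × 10^4 cells/mL × 4000 = 2.00 × 10^8 cells/mL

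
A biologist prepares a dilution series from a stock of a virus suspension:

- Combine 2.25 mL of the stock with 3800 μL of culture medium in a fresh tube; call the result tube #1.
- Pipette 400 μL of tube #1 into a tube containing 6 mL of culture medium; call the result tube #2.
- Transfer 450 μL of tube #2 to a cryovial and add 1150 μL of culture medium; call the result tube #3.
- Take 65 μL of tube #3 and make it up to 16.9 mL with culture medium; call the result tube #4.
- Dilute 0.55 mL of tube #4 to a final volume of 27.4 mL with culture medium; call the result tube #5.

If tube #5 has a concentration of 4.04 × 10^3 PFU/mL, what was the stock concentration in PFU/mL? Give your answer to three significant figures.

Step 1: 2.25 mL + 3800 μL = 6.05 mL total → factor 6.05/2.25 = 2.6889
Step 2: 400 μL + 6 mL = 6400 μL total → factor 6400/400 = 16
Step 3: 450 μL + 1150 μL = 1600 μL total → factor 1600/450 = 3.5556
Step 4: 65 μL brought to 16.9 mL → factor 16900/65 = 260
Step 5: 0.55 mL brought to 27.4 mL → factor 27.4/0.55 = 49.818
Overall dilution factor = 2.6889 × 16 × 3.5556 × 260 × 49.818 = 1.9814 × 10^6
Stock = 4.04 × 10^3 PFU/mL × 1.9814 × 10^6 = 8.00 × 10^9 PFU/mL

8.00 × 10^9 PFU/mL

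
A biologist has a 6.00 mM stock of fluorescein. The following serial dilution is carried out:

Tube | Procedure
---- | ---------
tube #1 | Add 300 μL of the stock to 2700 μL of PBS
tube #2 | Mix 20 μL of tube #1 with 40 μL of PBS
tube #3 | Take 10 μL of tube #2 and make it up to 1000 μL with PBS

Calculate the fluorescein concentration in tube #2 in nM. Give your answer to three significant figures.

2.00 × 10^5 nM

Step 1: 300 μL + 2700 μL = 3000 μL total → factor 3000/300 = 10
Step 2: 20 μL + 40 μL = 60 μL total → factor 60/20 = 3
Dilution factor through tube #2 = 10 × 3 = 30
[tube #2] = 6.00 mM / 30 = 0.2000 mM = 2.00 × 10^5 nM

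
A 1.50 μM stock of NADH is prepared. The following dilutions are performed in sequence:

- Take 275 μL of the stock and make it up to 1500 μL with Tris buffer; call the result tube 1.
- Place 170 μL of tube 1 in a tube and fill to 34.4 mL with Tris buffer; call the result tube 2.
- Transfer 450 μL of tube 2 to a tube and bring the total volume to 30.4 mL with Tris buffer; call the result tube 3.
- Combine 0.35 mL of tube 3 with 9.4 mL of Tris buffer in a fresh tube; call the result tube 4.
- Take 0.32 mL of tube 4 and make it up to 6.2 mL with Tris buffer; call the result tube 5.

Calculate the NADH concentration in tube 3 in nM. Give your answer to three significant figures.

Step 1: 275 μL brought to 1500 μL → factor 1500/275 = 5.4545
Step 2: 170 μL brought to 34.4 mL → factor 34400/170 = 202.35
Step 3: 450 μL brought to 30.4 mL → factor 30400/450 = 67.556
Dilution factor through tube 3 = 5.4545 × 202.35 × 67.556 = 74564
[tube 3] = 1.50 μM / 74564 = 2.012 × 10^-5 μM = 0.0201 nM

0.0201 nM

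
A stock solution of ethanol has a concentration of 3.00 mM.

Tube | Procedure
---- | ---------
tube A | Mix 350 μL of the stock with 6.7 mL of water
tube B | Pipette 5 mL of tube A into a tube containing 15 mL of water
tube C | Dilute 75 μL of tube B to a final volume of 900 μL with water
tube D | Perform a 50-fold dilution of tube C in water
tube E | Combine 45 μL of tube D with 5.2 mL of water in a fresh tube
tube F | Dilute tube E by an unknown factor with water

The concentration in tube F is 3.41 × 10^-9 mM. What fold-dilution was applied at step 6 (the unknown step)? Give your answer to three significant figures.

156-fold

Step 1: 350 μL + 6.7 mL = 7050 μL total → factor 7050/350 = 20.143
Step 2: 5 mL + 15 mL = 20 mL total → factor 20/5 = 4
Step 3: 75 μL brought to 900 μL → factor 900/75 = 12
Step 4: 50-fold → factor 50
Step 5: 45 μL + 5.2 mL = 5245 μL total → factor 5245/45 = 116.56
Step 6: unknown factor x
Product of known-step factors = 5.6346 × 10^6
Overall factor = 3.00 mM / (3.41 × 10^-9 mM) = 8.7977 × 10^8
x = 8.7977 × 10^8 / 5.6346 × 10^6 = 156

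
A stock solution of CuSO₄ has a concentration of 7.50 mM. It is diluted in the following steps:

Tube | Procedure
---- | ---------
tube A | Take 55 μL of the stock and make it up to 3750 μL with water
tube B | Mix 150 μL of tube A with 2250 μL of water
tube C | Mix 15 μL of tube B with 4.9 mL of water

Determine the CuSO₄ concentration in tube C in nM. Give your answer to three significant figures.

Step 1: 55 μL brought to 3750 μL → factor 3750/55 = 68.182
Step 2: 150 μL + 2250 μL = 2400 μL total → factor 2400/150 = 16
Step 3: 15 μL + 4.9 mL = 4915 μL total → factor 4915/15 = 327.67
Overall dilution factor = 68.182 × 16 × 327.67 = 3.5745 × 10^5
Final = 7.50 mM / 3.5745 × 10^5 = 2.098 × 10^-5 mM = 21.0 nM

21.0 nM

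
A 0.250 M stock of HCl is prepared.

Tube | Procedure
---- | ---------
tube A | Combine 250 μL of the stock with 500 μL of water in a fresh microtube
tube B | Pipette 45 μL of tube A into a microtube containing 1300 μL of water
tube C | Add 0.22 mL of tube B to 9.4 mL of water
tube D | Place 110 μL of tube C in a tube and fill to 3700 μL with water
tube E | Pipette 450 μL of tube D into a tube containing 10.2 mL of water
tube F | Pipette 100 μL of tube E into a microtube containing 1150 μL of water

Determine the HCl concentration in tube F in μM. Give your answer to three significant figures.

Step 1: 250 μL + 500 μL = 750 μL total → factor 750/250 = 3
Step 2: 45 μL + 1300 μL = 1345 μL total → factor 1345/45 = 29.889
Step 3: 0.22 mL + 9.4 mL = 9.62 mL total → factor 9.62/0.22 = 43.727
Step 4: 110 μL brought to 3700 μL → factor 3700/110 = 33.636
Step 5: 450 μL + 10.2 mL = 10650 μL total → factor 10650/450 = 23.667
Step 6: 100 μL + 1150 μL = 1250 μL total → factor 1250/100 = 12.5
Overall dilution factor = 3 × 29.889 × 43.727 × 33.636 × 23.667 × 12.5 = 3.9016 × 10^7
Final = 0.250 M / 3.9016 × 10^7 = 6.408 × 10^-9 M = 0.00641 μM

0.00641 μM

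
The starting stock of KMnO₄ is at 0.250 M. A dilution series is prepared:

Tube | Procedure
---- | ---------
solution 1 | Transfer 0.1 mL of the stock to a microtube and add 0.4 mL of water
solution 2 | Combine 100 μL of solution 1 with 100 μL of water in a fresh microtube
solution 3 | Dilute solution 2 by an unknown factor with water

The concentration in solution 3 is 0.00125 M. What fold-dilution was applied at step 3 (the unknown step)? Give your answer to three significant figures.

Step 1: 0.1 mL + 0.4 mL = 0.5 mL total → factor 0.5/0.1 = 5
Step 2: 100 μL + 100 μL = 200 μL total → factor 200/100 = 2
Step 3: unknown factor x
Product of known-step factors = 10
Overall factor = 0.250 M / (0.00125 M) = 200
x = 200 / 10 = 20.0

20.0-fold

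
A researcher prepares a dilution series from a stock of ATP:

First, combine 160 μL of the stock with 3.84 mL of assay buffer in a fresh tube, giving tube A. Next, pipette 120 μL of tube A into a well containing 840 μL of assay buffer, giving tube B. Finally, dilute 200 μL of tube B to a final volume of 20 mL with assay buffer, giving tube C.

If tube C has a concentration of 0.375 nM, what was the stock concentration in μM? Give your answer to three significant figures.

7.50 μM

Step 1: 160 μL + 3.84 mL = 4000 μL total → factor 4000/160 = 25
Step 2: 120 μL + 840 μL = 960 μL total → factor 960/120 = 8
Step 3: 200 μL brought to 20 mL → factor 20000/200 = 100
Overall dilution factor = 25 × 8 × 100 = 20000
Stock = 0.375 nM × 20000 = 7500 nM = 7.50 μM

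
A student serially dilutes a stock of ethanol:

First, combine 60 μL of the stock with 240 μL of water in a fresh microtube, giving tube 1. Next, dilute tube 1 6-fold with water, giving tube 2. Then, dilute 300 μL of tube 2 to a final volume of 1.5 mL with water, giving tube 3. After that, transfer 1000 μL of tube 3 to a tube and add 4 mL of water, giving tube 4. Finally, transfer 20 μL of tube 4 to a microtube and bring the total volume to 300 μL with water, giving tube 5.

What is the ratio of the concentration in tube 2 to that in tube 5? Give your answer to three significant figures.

Step 1: 60 μL + 240 μL = 300 μL total → factor 300/60 = 5
Step 2: 6-fold → factor 6
Step 3: 300 μL brought to 1.5 mL → factor 1500/300 = 5
Step 4: 1000 μL + 4 mL = 5000 μL total → factor 5000/1000 = 5
Step 5: 20 μL brought to 300 μL → factor 300/20 = 15
Dilution factor to tube 2 = 30; to tube 5 = 11250
[tube 2]/[tube 5] = (factor to tube 5)/(factor to tube 2) = 11250/30 = 375

375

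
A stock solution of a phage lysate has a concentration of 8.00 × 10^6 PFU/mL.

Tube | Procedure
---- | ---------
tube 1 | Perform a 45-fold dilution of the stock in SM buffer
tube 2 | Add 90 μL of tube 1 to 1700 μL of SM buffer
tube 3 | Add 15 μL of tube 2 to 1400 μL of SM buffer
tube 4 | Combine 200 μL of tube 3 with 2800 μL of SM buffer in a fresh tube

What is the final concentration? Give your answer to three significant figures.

Step 1: 45-fold → factor 45
Step 2: 90 μL + 1700 μL = 1790 μL total → factor 1790/90 = 19.889
Step 3: 15 μL + 1400 μL = 1415 μL total → factor 1415/15 = 94.333
Step 4: 200 μL + 2800 μL = 3000 μL total → factor 3000/200 = 15
Overall dilution factor = 45 × 19.889 × 94.333 × 15 = 1.2664 × 10^6
Final = 8.00 × 10^6 PFU/mL / 1.2664 × 10^6 = 6.32 PFU/mL

6.32 PFU/mL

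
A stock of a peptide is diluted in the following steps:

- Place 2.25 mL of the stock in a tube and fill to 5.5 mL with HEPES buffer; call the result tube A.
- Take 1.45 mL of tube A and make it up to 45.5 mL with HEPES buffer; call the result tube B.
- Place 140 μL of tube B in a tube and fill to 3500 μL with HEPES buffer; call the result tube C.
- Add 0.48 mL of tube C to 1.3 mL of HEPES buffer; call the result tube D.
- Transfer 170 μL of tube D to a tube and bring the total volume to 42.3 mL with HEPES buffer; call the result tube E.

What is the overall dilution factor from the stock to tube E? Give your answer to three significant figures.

Step 1: 2.25 mL brought to 5.5 mL → factor 5.5/2.25 = 2.4444
Step 2: 1.45 mL brought to 45.5 mL → factor 45.5/1.45 = 31.379
Step 3: 140 μL brought to 3500 μL → factor 3500/140 = 25
Step 4: 0.48 mL + 1.3 mL = 1.78 mL total → factor 1.78/0.48 = 3.7083
Step 5: 170 μL brought to 42.3 mL → factor 42300/170 = 248.82
Overall dilution factor = 2.4444 × 31.379 × 25 × 3.7083 × 248.82 = 1.7694 × 10^6

1.77 × 10^6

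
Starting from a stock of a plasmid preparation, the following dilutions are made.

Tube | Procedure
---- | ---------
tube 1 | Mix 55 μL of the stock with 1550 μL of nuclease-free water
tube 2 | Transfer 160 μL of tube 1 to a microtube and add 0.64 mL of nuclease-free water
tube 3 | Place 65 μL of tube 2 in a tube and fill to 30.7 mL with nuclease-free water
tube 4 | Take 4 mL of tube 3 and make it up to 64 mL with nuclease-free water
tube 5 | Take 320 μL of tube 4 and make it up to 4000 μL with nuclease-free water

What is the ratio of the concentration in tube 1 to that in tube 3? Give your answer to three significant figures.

Step 1: 55 μL + 1550 μL = 1605 μL total → factor 1605/55 = 29.182
Step 2: 160 μL + 0.64 mL = 800 μL total → factor 800/160 = 5
Step 3: 65 μL brought to 30.7 mL → factor 30700/65 = 472.31
Dilution factor to tube 1 = 29.182; to tube 3 = 68914
[tube 1]/[tube 3] = (factor to tube 3)/(factor to tube 1) = 68914/29.182 = 2.36 × 10^3

2.36 × 10^3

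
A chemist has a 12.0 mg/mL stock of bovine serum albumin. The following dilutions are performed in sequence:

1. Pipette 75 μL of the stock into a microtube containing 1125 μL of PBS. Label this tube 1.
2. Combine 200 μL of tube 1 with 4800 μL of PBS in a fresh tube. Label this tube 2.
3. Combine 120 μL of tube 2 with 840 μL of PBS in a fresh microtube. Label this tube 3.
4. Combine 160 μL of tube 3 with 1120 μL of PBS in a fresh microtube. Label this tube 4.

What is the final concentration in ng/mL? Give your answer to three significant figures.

Step 1: 75 μL + 1125 μL = 1200 μL total → factor 1200/75 = 16
Step 2: 200 μL + 4800 μL = 5000 μL total → factor 5000/200 = 25
Step 3: 120 μL + 840 μL = 960 μL total → factor 960/120 = 8
Step 4: 160 μL + 1120 μL = 1280 μL total → factor 1280/160 = 8
Overall dilution factor = 16 × 25 × 8 × 8 = 25600
Final = 12.0 mg/mL / 25600 = 0.0004687 mg/mL = 469 ng/mL

469 ng/mL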